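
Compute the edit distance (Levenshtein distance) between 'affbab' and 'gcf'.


Building DP table for s1='affbab' (len 6) and s2='gcf' (len 3):
       g  c  f
    0  1  2  3
  a 1  1  2  3
  f 2  2  2  2
  f 3  3  3  2
  b 4  4  4  3
  a 5  5  5  4
  b 6  6  6  5
Edit distance = dp[6][3] = 5

5


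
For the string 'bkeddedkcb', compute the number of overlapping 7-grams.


String 'bkeddedkcb' has length L = 10.
Number of overlapping n-grams = L - n + 1
Substituting: 10 - 7 + 1 = 4

4


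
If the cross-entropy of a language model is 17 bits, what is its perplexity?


Perplexity formula: PP = 2^H
H = 17
PP = 2^17
PP = 2^17 = 131072

131072


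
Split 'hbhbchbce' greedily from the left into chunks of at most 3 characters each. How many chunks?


'hbhbchbce' has 9 characters.
Chunking with max size 3:
  Chunk 1: 'hbh' (positions 0-2)
  Chunk 2: 'bch' (positions 3-5)
  Chunk 3: 'bce' (positions 6-8)
Total chunks: ceil(9 / 3) = 3

3


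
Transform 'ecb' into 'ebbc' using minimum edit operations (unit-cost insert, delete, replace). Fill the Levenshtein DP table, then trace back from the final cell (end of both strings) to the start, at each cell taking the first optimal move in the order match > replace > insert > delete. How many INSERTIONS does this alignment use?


Edit distance = 2. Backtracking from cell (3, 4) with preference match > replace > insert > delete,
then listing the resulting alignment 'ecb' -> 'ebbc' left to right:
  Step 1: keep 'e'
  Step 2: replace c->b
  Step 3: keep 'b'
  Step 4: insert 'c' [insertion #1]
Total insertions: 1

1


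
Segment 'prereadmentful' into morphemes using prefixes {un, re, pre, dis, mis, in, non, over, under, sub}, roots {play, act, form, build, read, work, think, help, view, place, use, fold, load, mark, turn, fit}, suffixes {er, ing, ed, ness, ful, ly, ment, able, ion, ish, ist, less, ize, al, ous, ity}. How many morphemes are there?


Segmenting 'prereadmentful' against the inventory:
  'pre' -> prefix (morpheme 1)
  'read' -> root (morpheme 2)
  'ment' -> suffix (morpheme 3)
  'ful' -> suffix (morpheme 4)
Total morphemes: 4

4


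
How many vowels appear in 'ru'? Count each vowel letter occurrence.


Scanning each character of 'ru':
  Position 1: 'r' -> consonant (running count: 0)
  Position 2: 'u' -> vowel (running count: 1)
Total vowels: 1

1


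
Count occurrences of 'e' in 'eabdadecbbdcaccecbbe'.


Scanning 'eabdadecbbdcaccecbbe' for 'e':
  Position 0: 'e' -> MATCH (count: 1)
  Position 6: 'e' -> MATCH (count: 2)
  Position 15: 'e' -> MATCH (count: 3)
  Position 19: 'e' -> MATCH (count: 4)
Total occurrences of 'e': 4

4


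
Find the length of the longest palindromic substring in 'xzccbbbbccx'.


Scanning 'xzccbbbbccx' for palindromic substrings.
Substring at positions 2-9: 'ccbbbbcc'.
Check: reverse('ccbbbbcc') = 'ccbbbbcc' -> palindrome confirmed.
Neighbouring characters ('z' / 'x') break symmetry, so it cannot extend further.
No longer palindromic substring exists; longest length = 8

8


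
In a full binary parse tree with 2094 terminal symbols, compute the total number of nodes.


Leaf nodes (terminals): 2094
Internal nodes = n - 1 = 2094 - 1 = 2093
Total = leaves + internal = 2094 + 2093 = 4187

4187


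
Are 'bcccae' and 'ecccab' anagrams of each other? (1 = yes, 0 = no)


Sort characters of 'bcccae': 'abccce'
Sort characters of 'ecccab': 'abccce'
Sorted forms match -> they ARE anagrams
Result: 1

1


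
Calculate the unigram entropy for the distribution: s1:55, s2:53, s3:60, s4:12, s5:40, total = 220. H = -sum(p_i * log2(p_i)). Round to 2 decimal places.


Computing entropy H = -sum(p_i * log2(p_i)):
  s1: p = 55/220 = 0.2500, -p*log2(p) = 0.5000
  s2: p = 53/220 = 0.2409, -p*log2(p) = 0.4947
  s3: p = 60/220 = 0.2727, -p*log2(p) = 0.5112
  s4: p = 12/220 = 0.0545, -p*log2(p) = 0.2289
  s5: p = 40/220 = 0.1818, -p*log2(p) = 0.4472
H = sum of terms = 2.1820
Rounded to 2 decimals: 2.18

2.18


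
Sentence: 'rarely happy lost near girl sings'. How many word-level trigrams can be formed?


Word trigrams from [6] words:
  Trigram 1: (rarely happy lost)
  Trigram 2: (happy lost near)
  Trigram 3: (lost near girl)
  Trigram 4: (near girl sings)
Total word trigrams: 6 - 2 = 4

4


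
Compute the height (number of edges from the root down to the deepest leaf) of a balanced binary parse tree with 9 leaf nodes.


In a balanced binary tree with n leaves the deepest leaf is ceil(log2(n)) edges below the root.
log2(9) = 3.1699
ceil(3.1699) = 4
height (edges) = 4

4


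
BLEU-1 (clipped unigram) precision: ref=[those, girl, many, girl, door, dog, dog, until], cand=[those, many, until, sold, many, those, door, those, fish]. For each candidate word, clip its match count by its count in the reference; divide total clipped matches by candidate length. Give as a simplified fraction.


Reference word counts: {'dog': 2, 'door': 1, 'girl': 2, 'many': 1, 'those': 1, 'until': 1}
Checking each candidate word (with clipping):
  'those' -> in reference (ref count 1, used 1/1) -> match (matches: 1)
  'many' -> in reference (ref count 1, used 1/1) -> match (matches: 2)
  'until' -> in reference (ref count 1, used 1/1) -> match (matches: 3)
  'sold' -> not in reference -> no match (matches: 3)
  'many' -> ref count 1 already used up (1/1) -> clipped, no match (matches: 3)
  'those' -> ref count 1 already used up (1/1) -> clipped, no match (matches: 3)
  'door' -> in reference (ref count 1, used 1/1) -> match (matches: 4)
  'those' -> ref count 1 already used up (1/1) -> clipped, no match (matches: 4)
  'fish' -> not in reference -> no match (matches: 4)
Clipped matches: 4, Candidate length: 9
Precision = 4/9

4/9


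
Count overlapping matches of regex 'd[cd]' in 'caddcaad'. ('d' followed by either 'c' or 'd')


Pattern: d[cd] means 'd' followed by either 'c' or 'd'.
Scanning 'caddcaad' position-by-position:
  Pos 0: window 'ca' -> no
  Pos 1: window 'ad' -> no
  Pos 2: window 'dd' -> MATCH
  Pos 3: window 'dc' -> MATCH
  Pos 4: window 'ca' -> no
  Pos 5: window 'aa' -> no
  Pos 6: window 'ad' -> no
  Pos 7: window 'd' -> no
Total matches: 2

2


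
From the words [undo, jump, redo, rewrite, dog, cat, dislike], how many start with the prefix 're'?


Checking each word for prefix 're':
  'undo' -> no (count: 0)
  'jump' -> no (count: 0)
  'redo' -> YES, starts with 're' (count: 1)
  'rewrite' -> YES, starts with 're' (count: 2)
  'dog' -> no (count: 2)
  'cat' -> no (count: 2)
  'dislike' -> no (count: 2)
Total with prefix 're': 2

2


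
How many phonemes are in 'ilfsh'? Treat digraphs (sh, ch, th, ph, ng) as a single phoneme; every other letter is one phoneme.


Parsing 'ilfsh' greedily, digraphs first:
  'i' -> vowel phoneme (phonemes so far: 1)
  'l' -> consonant phoneme (phonemes so far: 2)
  'f' -> consonant phoneme (phonemes so far: 3)
  'sh' -> digraph (1 consonant phoneme) (phonemes so far: 4)
Total phonemes: 4

4


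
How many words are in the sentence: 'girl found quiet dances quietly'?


Counting words by splitting on spaces:
  Word 1: 'girl'
  Word 2: 'found'
  Word 3: 'quiet'
  Word 4: 'dances'
  Word 5: 'quietly'
Total words: 5

5


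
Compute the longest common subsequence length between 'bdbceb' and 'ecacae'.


DP table for LCS of 'bdbceb' and 'ecacae':
       e  c  a  c  a  e
    0  0  0  0  0  0  0
  b 0  0  0  0  0  0  0
  d 0  0  0  0  0  0  0
  b 0  0  0  0  0  0  0
  c 0  0  1  1  1  1  1
  e 0  1  1  1  1  1  2
  b 0  1  1  1  1  1  2
LCS: 'ce'
LCS length = 2

2


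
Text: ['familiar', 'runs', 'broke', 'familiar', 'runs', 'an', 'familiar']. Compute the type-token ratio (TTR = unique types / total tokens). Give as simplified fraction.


Tokens: 7
Unique types: ('an', 'broke', 'familiar', 'runs') = 4
TTR = 4/7
Already in lowest terms.

4/7


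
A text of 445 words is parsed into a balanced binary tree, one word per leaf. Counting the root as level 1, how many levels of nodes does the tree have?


In a balanced binary tree with n leaves the deepest leaf is ceil(log2(n)) edges below the root,
so counting node levels inclusive of root and leaves gives ceil(log2(n)) + 1 levels.
log2(445) = 8.7977
ceil(8.7977) = 9
levels = 9 + 1 = 10

10


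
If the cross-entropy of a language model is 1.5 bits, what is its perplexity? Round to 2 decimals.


Perplexity formula: PP = 2^H
H = 1.5
PP = 2^1.5
Decompose: 2^1.5 = 2^1 * 2^0.5 = 2^1 * sqrt(2)
2^1 = 2, sqrt(2) ~ 1.4142136
PP ~ 2 * 1.4142136 = 2.8284272
Rounded to 2 decimals: 2.83

2.83


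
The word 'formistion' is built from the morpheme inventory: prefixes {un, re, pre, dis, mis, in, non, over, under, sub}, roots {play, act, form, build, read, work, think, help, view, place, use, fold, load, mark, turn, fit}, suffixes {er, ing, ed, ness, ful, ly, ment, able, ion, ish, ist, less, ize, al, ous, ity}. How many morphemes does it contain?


Segmenting 'formistion' against the inventory:
  'form' -> root (morpheme 1)
  'ist' -> suffix (morpheme 2)
  'ion' -> suffix (morpheme 3)
Total morphemes: 3

3


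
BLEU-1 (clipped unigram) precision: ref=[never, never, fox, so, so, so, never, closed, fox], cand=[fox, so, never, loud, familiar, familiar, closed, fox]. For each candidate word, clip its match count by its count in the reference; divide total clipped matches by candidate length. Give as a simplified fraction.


Reference word counts: {'closed': 1, 'fox': 2, 'never': 3, 'so': 3}
Checking each candidate word (with clipping):
  'fox' -> in reference (ref count 2, used 1/2) -> match (matches: 1)
  'so' -> in reference (ref count 3, used 1/3) -> match (matches: 2)
  'never' -> in reference (ref count 3, used 1/3) -> match (matches: 3)
  'loud' -> not in reference -> no match (matches: 3)
  'familiar' -> not in reference -> no match (matches: 3)
  'familiar' -> not in reference -> no match (matches: 3)
  'closed' -> in reference (ref count 1, used 1/1) -> match (matches: 4)
  'fox' -> in reference (ref count 2, used 2/2) -> match (matches: 5)
Clipped matches: 5, Candidate length: 8
Precision = 5/8

5/8


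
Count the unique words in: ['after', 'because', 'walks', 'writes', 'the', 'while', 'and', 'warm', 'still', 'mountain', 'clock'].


Listing all tokens and tracking unique types:
  Token 1: 'after' -> NEW (unique so far: 1)
  Token 2: 'because' -> NEW (unique so far: 2)
  Token 3: 'walks' -> NEW (unique so far: 3)
  Token 4: 'writes' -> NEW (unique so far: 4)
  Token 5: 'the' -> NEW (unique so far: 5)
  Token 6: 'while' -> NEW (unique so far: 6)
  Token 7: 'and' -> NEW (unique so far: 7)
  Token 8: 'warm' -> NEW (unique so far: 8)
  Token 9: 'still' -> NEW (unique so far: 9)
  Token 10: 'mountain' -> NEW (unique so far: 10)
  Token 11: 'clock' -> NEW (unique so far: 11)
Unique types: ('after', 'and', 'because', 'clock', 'mountain', 'still', 'the', 'walks', 'warm', 'while', 'writes')
Vocabulary size: 11

11


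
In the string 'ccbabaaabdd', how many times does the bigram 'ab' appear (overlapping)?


Scanning 'ccbabaaabdd' for bigram 'ab':
  Position 0: 'cc' -> no
  Position 1: 'cb' -> no
  Position 2: 'ba' -> no
  Position 3: 'ab' -> MATCH
  Position 4: 'ba' -> no
  Position 5: 'aa' -> no
  Position 6: 'aa' -> no
  Position 7: 'ab' -> MATCH
  Position 8: 'bd' -> no
  Position 9: 'dd' -> no
Total matches: 2

2


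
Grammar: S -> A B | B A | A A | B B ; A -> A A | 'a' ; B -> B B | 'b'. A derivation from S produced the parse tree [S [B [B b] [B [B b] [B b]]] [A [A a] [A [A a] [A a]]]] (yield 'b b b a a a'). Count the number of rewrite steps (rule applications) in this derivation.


Every bracketed nonterminal node [X ...] in the tree is produced by exactly one rule application.
Reading the tree off as a leftmost derivation:
  Step 1: S  =>  B A   (applied S -> B A)
  Step 2: B A  =>  B B A   (applied B -> B B)
  Step 3: B B A  =>  b B A   (applied B -> b)
  Step 4: b B A  =>  b B B A   (applied B -> B B)
  Step 5: b B B A  =>  b b B A   (applied B -> b)
  Step 6: b b B A  =>  b b b A   (applied B -> b)
  Step 7: b b b A  =>  b b b A A   (applied A -> A A)
  Step 8: b b b A A  =>  b b b a A   (applied A -> a)
  Step 9: b b b a A  =>  b b b a A A   (applied A -> A A)
  Step 10: b b b a A A  =>  b b b a a A   (applied A -> a)
  Step 11: b b b a a A  =>  b b b a a a   (applied A -> a)
Final yield: b b b a a a
Total rewrite steps: 11

11


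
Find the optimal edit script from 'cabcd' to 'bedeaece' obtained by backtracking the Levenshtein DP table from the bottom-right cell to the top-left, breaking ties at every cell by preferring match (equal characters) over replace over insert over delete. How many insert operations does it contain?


Edit distance = 6. Backtracking from cell (5, 8) with preference match > replace > insert > delete,
then listing the resulting alignment 'cabcd' -> 'bedeaece' left to right:
  Step 1: insert 'b' [insertion #1]
  Step 2: insert 'e' [insertion #2]
  Step 3: insert 'd' [insertion #3]
  Step 4: replace c->e
  Step 5: keep 'a'
  Step 6: replace b->e
  Step 7: keep 'c'
  Step 8: replace d->e
Total insertions: 3

3


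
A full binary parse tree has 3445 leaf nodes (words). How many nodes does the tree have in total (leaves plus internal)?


Leaf nodes (terminals): 3445
Internal nodes = n - 1 = 3445 - 1 = 3444
Total = leaves + internal = 3445 + 3444 = 6889

6889


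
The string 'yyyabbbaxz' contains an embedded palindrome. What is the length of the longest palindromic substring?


Scanning 'yyyabbbaxz' for palindromic substrings.
Substring at positions 3-7: 'abbba'.
Check: reverse('abbba') = 'abbba' -> palindrome confirmed.
Neighbouring characters ('y' / 'x') break symmetry, so it cannot extend further.
No longer palindromic substring exists; longest length = 5

5


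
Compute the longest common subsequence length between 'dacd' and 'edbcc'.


DP table for LCS of 'dacd' and 'edbcc':
       e  d  b  c  c
    0  0  0  0  0  0
  d 0  0  1  1  1  1
  a 0  0  1  1  1  1
  c 0  0  1  1  2  2
  d 0  0  1  1  2  2
LCS: 'dc'
LCS length = 2

2


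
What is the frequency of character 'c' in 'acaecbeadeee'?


Scanning 'acaecbeadeee' for 'c':
  Position 1: 'c' -> MATCH (count: 1)
  Position 4: 'c' -> MATCH (count: 2)
Total occurrences of 'c': 2

2


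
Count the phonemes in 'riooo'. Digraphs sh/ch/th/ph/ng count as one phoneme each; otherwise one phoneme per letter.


Parsing 'riooo' greedily, digraphs first:
  'r' -> consonant phoneme (phonemes so far: 1)
  'i' -> vowel phoneme (phonemes so far: 2)
  'o' -> vowel phoneme (phonemes so far: 3)
  'o' -> vowel phoneme (phonemes so far: 4)
  'o' -> vowel phoneme (phonemes so far: 5)
Total phonemes: 5

5


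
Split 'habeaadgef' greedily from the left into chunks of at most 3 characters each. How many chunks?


'habeaadgef' has 10 characters.
Chunking with max size 3:
  Chunk 1: 'hab' (positions 0-2)
  Chunk 2: 'eaa' (positions 3-5)
  Chunk 3: 'dge' (positions 6-8)
  Chunk 4: 'f' (positions 9-9)
Total chunks: ceil(10 / 3) = 4

4


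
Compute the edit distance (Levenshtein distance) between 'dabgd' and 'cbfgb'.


Building DP table for s1='dabgd' (len 5) and s2='cbfgb' (len 5):
       c  b  f  g  b
    0  1  2  3  4  5
  d 1  1  2  3  4  5
  a 2  2  2  3  4  5
  b 3  3  2  3  4  4
  g 4  4  3  3  3  4
  d 5  5  4  4  4  4
Edit distance = dp[5][5] = 4

4


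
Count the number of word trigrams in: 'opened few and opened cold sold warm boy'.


Word trigrams from [8] words:
  Trigram 1: (opened few and)
  Trigram 2: (few and opened)
  Trigram 3: (and opened cold)
  Trigram 4: (opened cold sold)
  Trigram 5: (cold sold warm)
  Trigram 6: (sold warm boy)
Total word trigrams: 8 - 2 = 6

6


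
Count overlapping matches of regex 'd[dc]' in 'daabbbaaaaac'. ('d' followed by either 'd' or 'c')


Pattern: d[dc] means 'd' followed by either 'd' or 'c'.
Scanning 'daabbbaaaaac' position-by-position:
  Pos 0: window 'da' -> no
  Pos 1: window 'aa' -> no
  Pos 2: window 'ab' -> no
  Pos 3: window 'bb' -> no
  Pos 4: window 'bb' -> no
  Pos 5: window 'ba' -> no
  Pos 6: window 'aa' -> no
  Pos 7: window 'aa' -> no
  Pos 8: window 'aa' -> no
  Pos 9: window 'aa' -> no
  Pos 10: window 'ac' -> no
  Pos 11: window 'c' -> no
Total matches: 0

0


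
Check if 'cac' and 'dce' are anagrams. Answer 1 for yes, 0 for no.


Sort characters of 'cac': 'acc'
Sort characters of 'dce': 'cde'
Sorted forms differ -> they are NOT anagrams
Result: 0

0


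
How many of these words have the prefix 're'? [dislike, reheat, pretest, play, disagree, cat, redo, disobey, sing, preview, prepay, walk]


Checking each word for prefix 're':
  'dislike' -> no (count: 0)
  'reheat' -> YES, starts with 're' (count: 1)
  'pretest' -> no (count: 1)
  'play' -> no (count: 1)
  'disagree' -> no (count: 1)
  'cat' -> no (count: 1)
  'redo' -> YES, starts with 're' (count: 2)
  'disobey' -> no (count: 2)
  'sing' -> no (count: 2)
  'preview' -> no (count: 2)
  'prepay' -> no (count: 2)
  'walk' -> no (count: 2)
Total with prefix 're': 2

2


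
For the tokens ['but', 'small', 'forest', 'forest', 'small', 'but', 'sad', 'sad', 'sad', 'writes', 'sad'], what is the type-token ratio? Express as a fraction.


Tokens: 11
Unique types: ('but', 'forest', 'sad', 'small', 'writes') = 5
TTR = 5/11
Already in lowest terms.

5/11


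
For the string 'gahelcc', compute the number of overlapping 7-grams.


String 'gahelcc' has length L = 7.
Number of overlapping n-grams = L - n + 1
Substituting: 7 - 7 + 1 = 1

1


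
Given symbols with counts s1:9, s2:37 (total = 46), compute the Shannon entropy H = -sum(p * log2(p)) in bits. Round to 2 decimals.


Computing entropy H = -sum(p_i * log2(p_i)):
  s1: p = 9/46 = 0.1957, -p*log2(p) = 0.4605
  s2: p = 37/46 = 0.8043, -p*log2(p) = 0.2527
H = sum of terms = 0.7132
Rounded to 2 decimals: 0.71

0.71


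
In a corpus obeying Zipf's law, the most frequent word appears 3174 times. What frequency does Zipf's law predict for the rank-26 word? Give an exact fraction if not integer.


Zipf's law: freq(rank) = f1 / rank
f1 = 3174, rank = 26
freq = 3174 / 26
GCD(3174, 26) = 2
Simplified: 1587/13

1587/13


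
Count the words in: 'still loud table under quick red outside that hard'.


Counting words by splitting on spaces:
  Word 1: 'still'
  Word 2: 'loud'
  Word 3: 'table'
  Word 4: 'under'
  Word 5: 'quick'
  Word 6: 'red'
  Word 7: 'outside'
  Word 8: 'that'
  Word 9: 'hard'
Total words: 9

9


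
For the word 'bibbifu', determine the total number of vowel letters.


Scanning each character of 'bibbifu':
  Position 1: 'b' -> consonant (running count: 0)
  Position 2: 'i' -> vowel (running count: 1)
  Position 3: 'b' -> consonant (running count: 1)
  Position 4: 'b' -> consonant (running count: 1)
  Position 5: 'i' -> vowel (running count: 2)
  Position 6: 'f' -> consonant (running count: 2)
  Position 7: 'u' -> vowel (running count: 3)
Total vowels: 3

3


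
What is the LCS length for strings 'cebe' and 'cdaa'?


DP table for LCS of 'cebe' and 'cdaa':
       c  d  a  a
    0  0  0  0  0
  c 0  1  1  1  1
  e 0  1  1  1  1
  b 0  1  1  1  1
  e 0  1  1  1  1
LCS: 'c'
LCS length = 1

1


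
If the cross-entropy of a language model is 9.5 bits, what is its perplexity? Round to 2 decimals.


Perplexity formula: PP = 2^H
H = 9.5
PP = 2^9.5
Decompose: 2^9.5 = 2^9 * 2^0.5 = 2^9 * sqrt(2)
2^9 = 512, sqrt(2) ~ 1.4142136
PP ~ 512 * 1.4142136 = 724.0773632
Rounded to 2 decimals: 724.08

724.08


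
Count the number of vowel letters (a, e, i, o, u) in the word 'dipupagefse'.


Scanning each character of 'dipupagefse':
  Position 1: 'd' -> consonant (running count: 0)
  Position 2: 'i' -> vowel (running count: 1)
  Position 3: 'p' -> consonant (running count: 1)
  Position 4: 'u' -> vowel (running count: 2)
  Position 5: 'p' -> consonant (running count: 2)
  Position 6: 'a' -> vowel (running count: 3)
  Position 7: 'g' -> consonant (running count: 3)
  Position 8: 'e' -> vowel (running count: 4)
  Position 9: 'f' -> consonant (running count: 4)
  Position 10: 's' -> consonant (running count: 4)
  Position 11: 'e' -> vowel (running count: 5)
Total vowels: 5

5


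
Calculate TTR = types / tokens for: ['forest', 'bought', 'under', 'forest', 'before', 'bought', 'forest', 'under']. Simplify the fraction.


Tokens: 8
Unique types: ('before', 'bought', 'forest', 'under') = 4
TTR = 4/8
Simplify: divide both by 4 -> 1/2
TTR = 1/2

1/2


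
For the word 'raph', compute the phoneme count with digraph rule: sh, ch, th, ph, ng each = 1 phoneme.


Parsing 'raph' greedily, digraphs first:
  'r' -> consonant phoneme (phonemes so far: 1)
  'a' -> vowel phoneme (phonemes so far: 2)
  'ph' -> digraph (1 consonant phoneme) (phonemes so far: 3)
Total phonemes: 3

3


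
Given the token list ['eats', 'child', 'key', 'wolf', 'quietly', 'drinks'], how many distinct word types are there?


Listing all tokens and tracking unique types:
  Token 1: 'eats' -> NEW (unique so far: 1)
  Token 2: 'child' -> NEW (unique so far: 2)
  Token 3: 'key' -> NEW (unique so far: 3)
  Token 4: 'wolf' -> NEW (unique so far: 4)
  Token 5: 'quietly' -> NEW (unique so far: 5)
  Token 6: 'drinks' -> NEW (unique so far: 6)
Unique types: ('child', 'drinks', 'eats', 'key', 'quietly', 'wolf')
Vocabulary size: 6

6


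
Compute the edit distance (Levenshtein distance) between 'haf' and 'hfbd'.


Building DP table for s1='haf' (len 3) and s2='hfbd' (len 4):
       h  f  b  d
    0  1  2  3  4
  h 1  0  1  2  3
  a 2  1  1  2  3
  f 3  2  1  2  3
Edit distance = dp[3][4] = 3

3


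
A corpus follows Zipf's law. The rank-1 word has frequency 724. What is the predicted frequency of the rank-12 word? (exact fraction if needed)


Zipf's law: freq(rank) = f1 / rank
f1 = 724, rank = 12
freq = 724 / 12
GCD(724, 12) = 4
Simplified: 181/3

181/3


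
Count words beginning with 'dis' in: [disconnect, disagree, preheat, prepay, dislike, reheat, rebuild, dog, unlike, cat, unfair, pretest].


Checking each word for prefix 'dis':
  'disconnect' -> YES, starts with 'dis' (count: 1)
  'disagree' -> YES, starts with 'dis' (count: 2)
  'preheat' -> no (count: 2)
  'prepay' -> no (count: 2)
  'dislike' -> YES, starts with 'dis' (count: 3)
  'reheat' -> no (count: 3)
  'rebuild' -> no (count: 3)
  'dog' -> no (count: 3)
  'unlike' -> no (count: 3)
  'cat' -> no (count: 3)
  'unfair' -> no (count: 3)
  'pretest' -> no (count: 3)
Total with prefix 'dis': 3

3


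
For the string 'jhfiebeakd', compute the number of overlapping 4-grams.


String 'jhfiebeakd' has length L = 10.
Number of overlapping n-grams = L - n + 1
Substituting: 10 - 4 + 1 = 7

7


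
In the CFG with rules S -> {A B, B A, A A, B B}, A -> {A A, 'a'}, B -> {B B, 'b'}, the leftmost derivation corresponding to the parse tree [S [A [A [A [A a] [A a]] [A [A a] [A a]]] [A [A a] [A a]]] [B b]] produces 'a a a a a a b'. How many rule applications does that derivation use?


Every bracketed nonterminal node [X ...] in the tree is produced by exactly one rule application.
Reading the tree off as a leftmost derivation:
  Step 1: S  =>  A B   (applied S -> A B)
  Step 2: A B  =>  A A B   (applied A -> A A)
  Step 3: A A B  =>  A A A B   (applied A -> A A)
  Step 4: A A A B  =>  A A A A B   (applied A -> A A)
  Step 5: A A A A B  =>  a A A A B   (applied A -> a)
  Step 6: a A A A B  =>  a a A A B   (applied A -> a)
  Step 7: a a A A B  =>  a a A A A B   (applied A -> A A)
  Step 8: a a A A A B  =>  a a a A A B   (applied A -> a)
  Step 9: a a a A A B  =>  a a a a A B   (applied A -> a)
  Step 10: a a a a A B  =>  a a a a A A B   (applied A -> A A)
  Step 11: a a a a A A B  =>  a a a a a A B   (applied A -> a)
  Step 12: a a a a a A B  =>  a a a a a a B   (applied A -> a)
  Step 13: a a a a a a B  =>  a a a a a a b   (applied B -> b)
Final yield: a a a a a a b
Total rewrite steps: 13

13


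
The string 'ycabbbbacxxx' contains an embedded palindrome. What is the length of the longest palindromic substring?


Scanning 'ycabbbbacxxx' for palindromic substrings.
Substring at positions 1-8: 'cabbbbac'.
Check: reverse('cabbbbac') = 'cabbbbac' -> palindrome confirmed.
Neighbouring characters ('y' / 'x') break symmetry, so it cannot extend further.
No longer palindromic substring exists; longest length = 8

8


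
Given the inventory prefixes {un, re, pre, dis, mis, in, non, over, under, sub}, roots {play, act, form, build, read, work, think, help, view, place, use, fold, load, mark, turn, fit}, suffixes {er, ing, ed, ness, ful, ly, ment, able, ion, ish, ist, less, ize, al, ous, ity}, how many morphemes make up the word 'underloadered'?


Segmenting 'underloadered' against the inventory:
  'under' -> prefix (morpheme 1)
  'load' -> root (morpheme 2)
  'er' -> suffix (morpheme 3)
  'ed' -> suffix (morpheme 4)
Total morphemes: 4

4


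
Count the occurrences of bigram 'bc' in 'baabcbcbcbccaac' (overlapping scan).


Scanning 'baabcbcbcbccaac' for bigram 'bc':
  Position 0: 'ba' -> no
  Position 1: 'aa' -> no
  Position 2: 'ab' -> no
  Position 3: 'bc' -> MATCH
  Position 4: 'cb' -> no
  Position 5: 'bc' -> MATCH
  Position 6: 'cb' -> no
  Position 7: 'bc' -> MATCH
  Position 8: 'cb' -> no
  Position 9: 'bc' -> MATCH
  Position 10: 'cc' -> no
  Position 11: 'ca' -> no
  Position 12: 'aa' -> no
  Position 13: 'ac' -> no
Total matches: 4

4


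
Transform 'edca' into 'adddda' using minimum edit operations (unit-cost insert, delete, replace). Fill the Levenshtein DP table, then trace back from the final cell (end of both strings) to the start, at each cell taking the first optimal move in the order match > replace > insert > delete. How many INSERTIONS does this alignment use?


Edit distance = 4. Backtracking from cell (4, 6) with preference match > replace > insert > delete,
then listing the resulting alignment 'edca' -> 'adddda' left to right:
  Step 1: insert 'a' [insertion #1]
  Step 2: insert 'd' [insertion #2]
  Step 3: replace e->d
  Step 4: keep 'd'
  Step 5: replace c->d
  Step 6: keep 'a'
Total insertions: 2

2


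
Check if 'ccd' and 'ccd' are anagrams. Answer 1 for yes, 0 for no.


Sort characters of 'ccd': 'ccd'
Sort characters of 'ccd': 'ccd'
Sorted forms match -> they ARE anagrams
Result: 1

1


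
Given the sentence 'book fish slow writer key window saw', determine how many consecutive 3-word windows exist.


Word trigrams from [7] words:
  Trigram 1: (book fish slow)
  Trigram 2: (fish slow writer)
  Trigram 3: (slow writer key)
  Trigram 4: (writer key window)
  Trigram 5: (key window saw)
Total word trigrams: 7 - 2 = 5

5


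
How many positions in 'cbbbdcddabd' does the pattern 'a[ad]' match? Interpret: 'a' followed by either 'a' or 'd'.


Pattern: a[ad] means 'a' followed by either 'a' or 'd'.
Scanning 'cbbbdcddabd' position-by-position:
  Pos 0: window 'cb' -> no
  Pos 1: window 'bb' -> no
  Pos 2: window 'bb' -> no
  Pos 3: window 'bd' -> no
  Pos 4: window 'dc' -> no
  Pos 5: window 'cd' -> no
  Pos 6: window 'dd' -> no
  Pos 7: window 'da' -> no
  Pos 8: window 'ab' -> no
  Pos 9: window 'bd' -> no
  Pos 10: window 'd' -> no
Total matches: 0

0


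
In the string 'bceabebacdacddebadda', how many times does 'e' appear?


Scanning 'bceabebacdacddebadda' for 'e':
  Position 2: 'e' -> MATCH (count: 1)
  Position 5: 'e' -> MATCH (count: 2)
  Position 14: 'e' -> MATCH (count: 3)
Total occurrences of 'e': 3

3


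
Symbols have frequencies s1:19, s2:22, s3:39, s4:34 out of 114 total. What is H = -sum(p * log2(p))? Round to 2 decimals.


Computing entropy H = -sum(p_i * log2(p_i)):
  s1: p = 19/114 = 0.1667, -p*log2(p) = 0.4308
  s2: p = 22/114 = 0.1930, -p*log2(p) = 0.4580
  s3: p = 39/114 = 0.3421, -p*log2(p) = 0.5294
  s4: p = 34/114 = 0.2982, -p*log2(p) = 0.5206
H = sum of terms = 1.9388
Rounded to 2 decimals: 1.94

1.94


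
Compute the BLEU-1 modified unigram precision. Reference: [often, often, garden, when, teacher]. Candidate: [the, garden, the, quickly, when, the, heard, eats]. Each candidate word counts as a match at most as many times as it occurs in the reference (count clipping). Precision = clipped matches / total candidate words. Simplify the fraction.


Reference word counts: {'garden': 1, 'often': 2, 'teacher': 1, 'when': 1}
Checking each candidate word (with clipping):
  'the' -> not in reference -> no match (matches: 0)
  'garden' -> in reference (ref count 1, used 1/1) -> match (matches: 1)
  'the' -> not in reference -> no match (matches: 1)
  'quickly' -> not in reference -> no match (matches: 1)
  'when' -> in reference (ref count 1, used 1/1) -> match (matches: 2)
  'the' -> not in reference -> no match (matches: 2)
  'heard' -> not in reference -> no match (matches: 2)
  'eats' -> not in reference -> no match (matches: 2)
Clipped matches: 2, Candidate length: 8
Precision = 2/8 = 1/4

1/4


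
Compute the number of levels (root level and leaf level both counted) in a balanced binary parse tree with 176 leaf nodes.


In a balanced binary tree with n leaves the deepest leaf is ceil(log2(n)) edges below the root,
so counting node levels inclusive of root and leaves gives ceil(log2(n)) + 1 levels.
log2(176) = 7.4594
ceil(7.4594) = 8
levels = 8 + 1 = 9

9


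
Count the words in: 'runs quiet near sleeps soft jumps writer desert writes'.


Counting words by splitting on spaces:
  Word 1: 'runs'
  Word 2: 'quiet'
  Word 3: 'near'
  Word 4: 'sleeps'
  Word 5: 'soft'
  Word 6: 'jumps'
  Word 7: 'writer'
  Word 8: 'desert'
  Word 9: 'writes'
Total words: 9

9


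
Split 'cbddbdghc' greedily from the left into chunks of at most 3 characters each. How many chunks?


'cbddbdghc' has 9 characters.
Chunking with max size 3:
  Chunk 1: 'cbd' (positions 0-2)
  Chunk 2: 'dbd' (positions 3-5)
  Chunk 3: 'ghc' (positions 6-8)
Total chunks: ceil(9 / 3) = 3

3


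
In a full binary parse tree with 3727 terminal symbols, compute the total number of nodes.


Leaf nodes (terminals): 3727
Internal nodes = n - 1 = 3727 - 1 = 3726
Total = leaves + internal = 3727 + 3726 = 7453

7453


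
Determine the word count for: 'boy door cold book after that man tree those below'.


Counting words by splitting on spaces:
  Word 1: 'boy'
  Word 2: 'door'
  Word 3: 'cold'
  Word 4: 'book'
  Word 5: 'after'
  Word 6: 'that'
  Word 7: 'man'
  Word 8: 'tree'
  Word 9: 'those'
  Word 10: 'below'
Total words: 10

10


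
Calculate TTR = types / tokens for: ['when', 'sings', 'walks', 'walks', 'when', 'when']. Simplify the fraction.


Tokens: 6
Unique types: ('sings', 'walks', 'when') = 3
TTR = 3/6
Simplify: divide both by 3 -> 1/2
TTR = 1/2

1/2


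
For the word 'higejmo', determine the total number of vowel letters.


Scanning each character of 'higejmo':
  Position 1: 'h' -> consonant (running count: 0)
  Position 2: 'i' -> vowel (running count: 1)
  Position 3: 'g' -> consonant (running count: 1)
  Position 4: 'e' -> vowel (running count: 2)
  Position 5: 'j' -> consonant (running count: 2)
  Position 6: 'm' -> consonant (running count: 2)
  Position 7: 'o' -> vowel (running count: 3)
Total vowels: 3

3


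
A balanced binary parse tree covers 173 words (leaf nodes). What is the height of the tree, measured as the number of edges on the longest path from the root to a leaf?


In a balanced binary tree with n leaves the deepest leaf is ceil(log2(n)) edges below the root.
log2(173) = 7.4346
ceil(7.4346) = 8
height (edges) = 8

8


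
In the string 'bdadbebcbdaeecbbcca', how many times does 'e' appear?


Scanning 'bdadbebcbdaeecbbcca' for 'e':
  Position 5: 'e' -> MATCH (count: 1)
  Position 11: 'e' -> MATCH (count: 2)
  Position 12: 'e' -> MATCH (count: 3)
Total occurrences of 'e': 3

3


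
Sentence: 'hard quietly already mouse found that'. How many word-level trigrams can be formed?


Word trigrams from [6] words:
  Trigram 1: (hard quietly already)
  Trigram 2: (quietly already mouse)
  Trigram 3: (already mouse found)
  Trigram 4: (mouse found that)
Total word trigrams: 6 - 2 = 4

4


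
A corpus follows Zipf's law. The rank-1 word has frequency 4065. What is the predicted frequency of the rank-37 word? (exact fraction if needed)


Zipf's law: freq(rank) = f1 / rank
f1 = 4065, rank = 37
freq = 4065 / 37
GCD(4065, 37) = 1
Simplified: 4065/37

4065/37


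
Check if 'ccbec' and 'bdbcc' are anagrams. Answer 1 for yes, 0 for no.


Sort characters of 'ccbec': 'bccce'
Sort characters of 'bdbcc': 'bbccd'
Sorted forms differ -> they are NOT anagrams
Result: 0

0


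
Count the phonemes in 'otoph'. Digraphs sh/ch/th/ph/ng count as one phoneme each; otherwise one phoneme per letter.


Parsing 'otoph' greedily, digraphs first:
  'o' -> vowel phoneme (phonemes so far: 1)
  't' -> consonant phoneme (phonemes so far: 2)
  'o' -> vowel phoneme (phonemes so far: 3)
  'ph' -> digraph (1 consonant phoneme) (phonemes so far: 4)
Total phonemes: 4

4


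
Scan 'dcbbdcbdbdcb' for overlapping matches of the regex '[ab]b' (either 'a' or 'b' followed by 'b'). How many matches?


Pattern: [ab]b means either 'a' or 'b' followed by 'b'.
Scanning 'dcbbdcbdbdcb' position-by-position:
  Pos 0: window 'dc' -> no
  Pos 1: window 'cb' -> no
  Pos 2: window 'bb' -> MATCH
  Pos 3: window 'bd' -> no
  Pos 4: window 'dc' -> no
  Pos 5: window 'cb' -> no
  Pos 6: window 'bd' -> no
  Pos 7: window 'db' -> no
  Pos 8: window 'bd' -> no
  Pos 9: window 'dc' -> no
  Pos 10: window 'cb' -> no
  Pos 11: window 'b' -> no
Total matches: 1

1


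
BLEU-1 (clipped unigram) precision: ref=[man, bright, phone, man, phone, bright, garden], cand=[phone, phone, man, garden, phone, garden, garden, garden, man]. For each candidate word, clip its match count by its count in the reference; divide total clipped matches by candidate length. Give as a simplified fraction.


Reference word counts: {'bright': 2, 'garden': 1, 'man': 2, 'phone': 2}
Checking each candidate word (with clipping):
  'phone' -> in reference (ref count 2, used 1/2) -> match (matches: 1)
  'phone' -> in reference (ref count 2, used 2/2) -> match (matches: 2)
  'man' -> in reference (ref count 2, used 1/2) -> match (matches: 3)
  'garden' -> in reference (ref count 1, used 1/1) -> match (matches: 4)
  'phone' -> ref count 2 already used up (2/2) -> clipped, no match (matches: 4)
  'garden' -> ref count 1 already used up (1/1) -> clipped, no match (matches: 4)
  'garden' -> ref count 1 already used up (1/1) -> clipped, no match (matches: 4)
  'garden' -> ref count 1 already used up (1/1) -> clipped, no match (matches: 4)
  'man' -> in reference (ref count 2, used 2/2) -> match (matches: 5)
Clipped matches: 5, Candidate length: 9
Precision = 5/9

5/9


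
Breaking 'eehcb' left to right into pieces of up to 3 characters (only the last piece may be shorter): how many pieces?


'eehcb' has 5 characters.
Chunking with max size 3:
  Chunk 1: 'eeh' (positions 0-2)
  Chunk 2: 'cb' (positions 3-4)
Total chunks: ceil(5 / 3) = 2

2


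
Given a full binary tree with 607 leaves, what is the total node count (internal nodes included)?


Leaf nodes (terminals): 607
Internal nodes = n - 1 = 607 - 1 = 606
Total = leaves + internal = 607 + 606 = 1213

1213


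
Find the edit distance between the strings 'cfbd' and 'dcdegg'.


Building DP table for s1='cfbd' (len 4) and s2='dcdegg' (len 6):
       d  c  d  e  g  g
    0  1  2  3  4  5  6
  c 1  1  1  2  3  4  5
  f 2  2  2  2  3  4  5
  b 3  3  3  3  3  4  5
  d 4  3  4  3  4  4  5
Edit distance = dp[4][6] = 5

5


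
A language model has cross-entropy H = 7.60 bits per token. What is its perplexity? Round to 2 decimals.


Perplexity formula: PP = 2^H
H = 7.60
PP = 2^7.60
Decompose: 2^7.60 = 2^7 * 2^0.60
2^7 = 128, 2^0.60 ~ 1.5157166
PP ~ 128 * 1.5157166 = 194.0117248
Rounded to 2 decimals: 194.01

194.01


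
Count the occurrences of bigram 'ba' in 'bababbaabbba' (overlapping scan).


Scanning 'bababbaabbba' for bigram 'ba':
  Position 0: 'ba' -> MATCH
  Position 1: 'ab' -> no
  Position 2: 'ba' -> MATCH
  Position 3: 'ab' -> no
  Position 4: 'bb' -> no
  Position 5: 'ba' -> MATCH
  Position 6: 'aa' -> no
  Position 7: 'ab' -> no
  Position 8: 'bb' -> no
  Position 9: 'bb' -> no
  Position 10: 'ba' -> MATCH
Total matches: 4

4


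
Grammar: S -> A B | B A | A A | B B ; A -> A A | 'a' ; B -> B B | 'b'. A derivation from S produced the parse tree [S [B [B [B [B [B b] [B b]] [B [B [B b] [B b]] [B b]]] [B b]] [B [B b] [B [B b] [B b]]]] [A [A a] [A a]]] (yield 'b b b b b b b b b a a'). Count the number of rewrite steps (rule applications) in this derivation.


Every bracketed nonterminal node [X ...] in the tree is produced by exactly one rule application.
Reading the tree off as a leftmost derivation:
  Step 1: S  =>  B A   (applied S -> B A)
  Step 2: B A  =>  B B A   (applied B -> B B)
  Step 3: B B A  =>  B B B A   (applied B -> B B)
  Step 4: B B B A  =>  B B B B A   (applied B -> B B)
  Step 5: B B B B A  =>  B B B B B A   (applied B -> B B)
  Step 6: B B B B B A  =>  b B B B B A   (applied B -> b)
  Step 7: b B B B B A  =>  b b B B B A   (applied B -> b)
  Step 8: b b B B B A  =>  b b B B B B A   (applied B -> B B)
  Step 9: b b B B B B A  =>  b b B B B B B A   (applied B -> B B)
  Step 10: b b B B B B B A  =>  b b b B B B B A   (applied B -> b)
  Step 11: b b b B B B B A  =>  b b b b B B B A   (applied B -> b)
  Step 12: b b b b B B B A  =>  b b b b b B B A   (applied B -> b)
  Step 13: b b b b b B B A  =>  b b b b b b B A   (applied B -> b)
  Step 14: b b b b b b B A  =>  b b b b b b B B A   (applied B -> B B)
  Step 15: b b b b b b B B A  =>  b b b b b b b B A   (applied B -> b)
  Step 16: b b b b b b b B A  =>  b b b b b b b B B A   (applied B -> B B)
  Step 17: b b b b b b b B B A  =>  b b b b b b b b B A   (applied B -> b)
  Step 18: b b b b b b b b B A  =>  b b b b b b b b b A   (applied B -> b)
  Step 19: b b b b b b b b b A  =>  b b b b b b b b b A A   (applied A -> A A)
  Step 20: b b b b b b b b b A A  =>  b b b b b b b b b a A   (applied A -> a)
  Step 21: b b b b b b b b b a A  =>  b b b b b b b b b a a   (applied A -> a)
Final yield: b b b b b b b b b a a
Total rewrite steps: 21

21


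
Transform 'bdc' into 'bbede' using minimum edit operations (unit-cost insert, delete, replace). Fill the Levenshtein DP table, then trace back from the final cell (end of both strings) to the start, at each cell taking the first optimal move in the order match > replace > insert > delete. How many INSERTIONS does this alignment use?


Edit distance = 3. Backtracking from cell (3, 5) with preference match > replace > insert > delete,
then listing the resulting alignment 'bdc' -> 'bbede' left to right:
  Step 1: insert 'b' [insertion #1]
  Step 2: keep 'b'
  Step 3: insert 'e' [insertion #2]
  Step 4: keep 'd'
  Step 5: replace c->e
Total insertions: 2

2


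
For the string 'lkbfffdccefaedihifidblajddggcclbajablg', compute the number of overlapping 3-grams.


String 'lkbfffdccefaedihifidblajddggcclbajablg' has length L = 38.
Number of overlapping n-grams = L - n + 1
Substituting: 38 - 3 + 1 = 36

36


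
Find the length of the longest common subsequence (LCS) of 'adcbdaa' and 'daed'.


DP table for LCS of 'adcbdaa' and 'daed':
       d  a  e  d
    0  0  0  0  0
  a 0  0  1  1  1
  d 0  1  1  1  2
  c 0  1  1  1  2
  b 0  1  1  1  2
  d 0  1  1  1  2
  a 0  1  2  2  2
  a 0  1  2  2  2
LCS: 'ad'
LCS length = 2

2


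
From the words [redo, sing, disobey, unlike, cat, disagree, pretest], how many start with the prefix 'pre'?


Checking each word for prefix 'pre':
  'redo' -> no (count: 0)
  'sing' -> no (count: 0)
  'disobey' -> no (count: 0)
  'unlike' -> no (count: 0)
  'cat' -> no (count: 0)
  'disagree' -> no (count: 0)
  'pretest' -> YES, starts with 'pre' (count: 1)
Total with prefix 'pre': 1

1


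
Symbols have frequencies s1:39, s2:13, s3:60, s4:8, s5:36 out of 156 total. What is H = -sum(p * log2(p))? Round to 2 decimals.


Computing entropy H = -sum(p_i * log2(p_i)):
  s1: p = 39/156 = 0.2500, -p*log2(p) = 0.5000
  s2: p = 13/156 = 0.0833, -p*log2(p) = 0.2987
  s3: p = 60/156 = 0.3846, -p*log2(p) = 0.5302
  s4: p = 8/156 = 0.0513, -p*log2(p) = 0.2198
  s5: p = 36/156 = 0.2308, -p*log2(p) = 0.4882
H = sum of terms = 2.0369
Rounded to 2 decimals: 2.04

2.04
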